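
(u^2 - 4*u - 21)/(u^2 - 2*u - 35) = (u + 3)/(u + 5)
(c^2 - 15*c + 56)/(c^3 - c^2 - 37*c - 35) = (c - 8)/(c^2 + 6*c + 5)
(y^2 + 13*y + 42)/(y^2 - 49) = (y + 6)/(y - 7)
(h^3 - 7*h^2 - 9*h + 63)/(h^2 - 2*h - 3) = (h^2 - 4*h - 21)/(h + 1)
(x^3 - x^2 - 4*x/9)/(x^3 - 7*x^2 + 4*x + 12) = x*(9*x^2 - 9*x - 4)/(9*(x^3 - 7*x^2 + 4*x + 12))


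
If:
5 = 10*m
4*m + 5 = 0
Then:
No Solution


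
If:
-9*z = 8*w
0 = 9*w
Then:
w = 0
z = 0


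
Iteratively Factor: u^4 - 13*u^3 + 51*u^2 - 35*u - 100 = (u - 5)*(u^3 - 8*u^2 + 11*u + 20) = (u - 5)*(u + 1)*(u^2 - 9*u + 20) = (u - 5)^2*(u + 1)*(u - 4)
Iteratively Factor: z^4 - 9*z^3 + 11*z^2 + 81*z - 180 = (z - 3)*(z^3 - 6*z^2 - 7*z + 60) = (z - 5)*(z - 3)*(z^2 - z - 12) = (z - 5)*(z - 4)*(z - 3)*(z + 3)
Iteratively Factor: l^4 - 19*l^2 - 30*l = (l - 5)*(l^3 + 5*l^2 + 6*l) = (l - 5)*(l + 3)*(l^2 + 2*l) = (l - 5)*(l + 2)*(l + 3)*(l)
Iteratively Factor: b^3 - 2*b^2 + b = (b - 1)*(b^2 - b) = (b - 1)^2*(b)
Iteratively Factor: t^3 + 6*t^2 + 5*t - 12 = (t + 3)*(t^2 + 3*t - 4) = (t + 3)*(t + 4)*(t - 1)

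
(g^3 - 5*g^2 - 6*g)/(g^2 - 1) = g*(g - 6)/(g - 1)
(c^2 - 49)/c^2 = 1 - 49/c^2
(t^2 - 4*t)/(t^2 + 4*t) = (t - 4)/(t + 4)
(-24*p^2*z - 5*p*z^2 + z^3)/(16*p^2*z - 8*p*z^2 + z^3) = (-24*p^2 - 5*p*z + z^2)/(16*p^2 - 8*p*z + z^2)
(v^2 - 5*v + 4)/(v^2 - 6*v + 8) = (v - 1)/(v - 2)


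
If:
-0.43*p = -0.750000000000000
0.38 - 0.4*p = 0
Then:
No Solution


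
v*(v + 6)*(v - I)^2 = v^4 + 6*v^3 - 2*I*v^3 - v^2 - 12*I*v^2 - 6*v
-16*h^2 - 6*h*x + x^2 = (-8*h + x)*(2*h + x)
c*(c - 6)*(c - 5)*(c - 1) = c^4 - 12*c^3 + 41*c^2 - 30*c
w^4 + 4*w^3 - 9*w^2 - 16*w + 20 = (w - 2)*(w - 1)*(w + 2)*(w + 5)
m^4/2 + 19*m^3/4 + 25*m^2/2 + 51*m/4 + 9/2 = (m/2 + 1/2)*(m + 1)*(m + 3/2)*(m + 6)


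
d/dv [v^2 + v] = 2*v + 1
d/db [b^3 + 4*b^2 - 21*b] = 3*b^2 + 8*b - 21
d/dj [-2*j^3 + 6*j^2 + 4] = 6*j*(2 - j)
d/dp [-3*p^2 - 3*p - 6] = -6*p - 3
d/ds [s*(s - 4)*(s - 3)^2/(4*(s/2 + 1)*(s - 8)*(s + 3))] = (s^6 - 6*s^5 - 105*s^4 + 560*s^3 + 210*s^2 - 3168*s + 1728)/(2*(s^6 - 6*s^5 - 59*s^4 + 108*s^3 + 1444*s^2 + 3264*s + 2304))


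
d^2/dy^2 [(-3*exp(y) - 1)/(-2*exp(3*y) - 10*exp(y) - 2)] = (-((3*exp(y) + 1)*(9*exp(2*y) + 5) + 6*(3*exp(2*y) + 5)*exp(y))*(exp(3*y) + 5*exp(y) + 1) + 2*(3*exp(y) + 1)*(3*exp(2*y) + 5)^2*exp(y) + 3*(exp(3*y) + 5*exp(y) + 1)^2)*exp(y)/(2*(exp(3*y) + 5*exp(y) + 1)^3)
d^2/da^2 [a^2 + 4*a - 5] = 2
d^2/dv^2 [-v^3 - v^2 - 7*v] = -6*v - 2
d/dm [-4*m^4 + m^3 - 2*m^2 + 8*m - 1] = -16*m^3 + 3*m^2 - 4*m + 8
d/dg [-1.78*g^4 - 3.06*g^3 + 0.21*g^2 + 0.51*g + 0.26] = -7.12*g^3 - 9.18*g^2 + 0.42*g + 0.51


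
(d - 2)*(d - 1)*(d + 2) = d^3 - d^2 - 4*d + 4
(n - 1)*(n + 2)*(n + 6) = n^3 + 7*n^2 + 4*n - 12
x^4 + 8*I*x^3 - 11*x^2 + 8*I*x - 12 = (x - I)*(x + I)*(x + 2*I)*(x + 6*I)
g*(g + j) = g^2 + g*j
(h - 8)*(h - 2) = h^2 - 10*h + 16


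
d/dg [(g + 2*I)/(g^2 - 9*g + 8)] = (g^2 - 9*g - (g + 2*I)*(2*g - 9) + 8)/(g^2 - 9*g + 8)^2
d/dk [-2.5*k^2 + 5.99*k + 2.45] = 5.99 - 5.0*k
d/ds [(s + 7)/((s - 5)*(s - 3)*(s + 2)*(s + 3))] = (-3*s^4 - 22*s^3 + 82*s^2 + 266*s - 99)/(s^8 - 6*s^7 - 29*s^6 + 168*s^5 + 379*s^4 - 1566*s^3 - 2691*s^2 + 4860*s + 8100)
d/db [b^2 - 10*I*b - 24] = 2*b - 10*I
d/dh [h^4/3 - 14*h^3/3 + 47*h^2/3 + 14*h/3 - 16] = 4*h^3/3 - 14*h^2 + 94*h/3 + 14/3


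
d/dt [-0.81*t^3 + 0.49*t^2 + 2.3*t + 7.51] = -2.43*t^2 + 0.98*t + 2.3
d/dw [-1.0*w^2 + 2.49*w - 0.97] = 2.49 - 2.0*w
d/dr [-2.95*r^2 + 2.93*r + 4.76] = 2.93 - 5.9*r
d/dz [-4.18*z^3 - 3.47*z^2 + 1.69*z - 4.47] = -12.54*z^2 - 6.94*z + 1.69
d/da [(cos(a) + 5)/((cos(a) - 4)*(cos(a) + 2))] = (cos(a)^2 + 10*cos(a) - 2)*sin(a)/((cos(a) - 4)^2*(cos(a) + 2)^2)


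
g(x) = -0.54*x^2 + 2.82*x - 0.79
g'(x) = 2.82 - 1.08*x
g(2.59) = 2.89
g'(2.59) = 0.02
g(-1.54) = -6.41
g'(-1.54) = 4.48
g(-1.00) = -4.15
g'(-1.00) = 3.90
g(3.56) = 2.41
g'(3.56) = -1.02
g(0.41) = 0.28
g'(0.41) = 2.38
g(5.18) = -0.67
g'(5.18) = -2.77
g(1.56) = 2.30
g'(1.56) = 1.14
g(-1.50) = -6.24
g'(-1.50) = 4.44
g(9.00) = -19.15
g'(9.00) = -6.90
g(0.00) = -0.79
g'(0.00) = 2.82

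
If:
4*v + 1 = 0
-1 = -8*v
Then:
No Solution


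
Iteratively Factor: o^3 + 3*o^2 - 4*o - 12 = (o + 2)*(o^2 + o - 6) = (o + 2)*(o + 3)*(o - 2)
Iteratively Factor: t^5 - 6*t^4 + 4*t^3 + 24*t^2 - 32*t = (t - 2)*(t^4 - 4*t^3 - 4*t^2 + 16*t) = (t - 2)*(t + 2)*(t^3 - 6*t^2 + 8*t) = (t - 4)*(t - 2)*(t + 2)*(t^2 - 2*t) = (t - 4)*(t - 2)^2*(t + 2)*(t)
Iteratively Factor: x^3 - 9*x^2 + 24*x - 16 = (x - 1)*(x^2 - 8*x + 16) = (x - 4)*(x - 1)*(x - 4)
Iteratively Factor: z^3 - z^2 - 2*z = (z)*(z^2 - z - 2) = z*(z + 1)*(z - 2)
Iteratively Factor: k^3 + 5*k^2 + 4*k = (k + 1)*(k^2 + 4*k) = k*(k + 1)*(k + 4)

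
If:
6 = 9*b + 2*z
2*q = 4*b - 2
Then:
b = 2/3 - 2*z/9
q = 1/3 - 4*z/9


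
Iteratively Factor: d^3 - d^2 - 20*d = (d + 4)*(d^2 - 5*d) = d*(d + 4)*(d - 5)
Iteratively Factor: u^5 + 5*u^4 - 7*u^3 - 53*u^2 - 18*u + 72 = (u + 4)*(u^4 + u^3 - 11*u^2 - 9*u + 18) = (u - 1)*(u + 4)*(u^3 + 2*u^2 - 9*u - 18) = (u - 1)*(u + 3)*(u + 4)*(u^2 - u - 6) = (u - 1)*(u + 2)*(u + 3)*(u + 4)*(u - 3)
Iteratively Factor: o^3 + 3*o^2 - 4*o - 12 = (o + 2)*(o^2 + o - 6) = (o + 2)*(o + 3)*(o - 2)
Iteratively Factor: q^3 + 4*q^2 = (q + 4)*(q^2) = q*(q + 4)*(q)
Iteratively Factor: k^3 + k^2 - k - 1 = (k + 1)*(k^2 - 1) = (k - 1)*(k + 1)*(k + 1)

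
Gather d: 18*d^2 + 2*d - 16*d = 18*d^2 - 14*d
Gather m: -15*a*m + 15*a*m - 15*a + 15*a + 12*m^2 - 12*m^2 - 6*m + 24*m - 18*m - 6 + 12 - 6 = 0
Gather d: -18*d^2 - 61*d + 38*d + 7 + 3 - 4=-18*d^2 - 23*d + 6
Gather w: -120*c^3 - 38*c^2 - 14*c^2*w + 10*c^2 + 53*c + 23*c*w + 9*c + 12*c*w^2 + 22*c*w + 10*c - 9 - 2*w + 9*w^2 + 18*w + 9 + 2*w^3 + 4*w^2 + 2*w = -120*c^3 - 28*c^2 + 72*c + 2*w^3 + w^2*(12*c + 13) + w*(-14*c^2 + 45*c + 18)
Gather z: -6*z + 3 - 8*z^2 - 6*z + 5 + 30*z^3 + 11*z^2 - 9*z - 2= 30*z^3 + 3*z^2 - 21*z + 6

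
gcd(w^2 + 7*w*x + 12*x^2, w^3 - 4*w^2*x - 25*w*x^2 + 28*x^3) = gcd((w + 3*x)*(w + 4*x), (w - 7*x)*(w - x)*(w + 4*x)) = w + 4*x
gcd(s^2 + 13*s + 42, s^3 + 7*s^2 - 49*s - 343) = s + 7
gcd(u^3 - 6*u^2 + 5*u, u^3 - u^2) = u^2 - u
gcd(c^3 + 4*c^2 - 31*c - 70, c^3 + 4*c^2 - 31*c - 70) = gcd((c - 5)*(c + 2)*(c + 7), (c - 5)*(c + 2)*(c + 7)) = c^3 + 4*c^2 - 31*c - 70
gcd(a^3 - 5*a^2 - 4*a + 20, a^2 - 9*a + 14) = a - 2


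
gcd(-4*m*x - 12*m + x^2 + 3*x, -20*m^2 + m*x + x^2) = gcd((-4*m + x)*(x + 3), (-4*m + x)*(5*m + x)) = -4*m + x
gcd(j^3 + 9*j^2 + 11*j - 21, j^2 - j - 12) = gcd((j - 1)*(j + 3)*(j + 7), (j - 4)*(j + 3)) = j + 3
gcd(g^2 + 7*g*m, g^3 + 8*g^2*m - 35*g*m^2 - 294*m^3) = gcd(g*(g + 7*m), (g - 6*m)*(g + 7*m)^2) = g + 7*m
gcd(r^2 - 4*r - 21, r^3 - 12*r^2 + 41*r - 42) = r - 7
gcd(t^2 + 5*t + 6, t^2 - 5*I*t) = 1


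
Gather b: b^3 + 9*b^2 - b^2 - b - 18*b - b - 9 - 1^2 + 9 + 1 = b^3 + 8*b^2 - 20*b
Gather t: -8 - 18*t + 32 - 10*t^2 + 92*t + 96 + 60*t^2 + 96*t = 50*t^2 + 170*t + 120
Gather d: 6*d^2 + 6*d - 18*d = 6*d^2 - 12*d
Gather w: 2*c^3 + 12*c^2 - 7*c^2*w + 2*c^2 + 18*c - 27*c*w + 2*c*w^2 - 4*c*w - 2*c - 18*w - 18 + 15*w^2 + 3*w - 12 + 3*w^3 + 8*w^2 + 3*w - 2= 2*c^3 + 14*c^2 + 16*c + 3*w^3 + w^2*(2*c + 23) + w*(-7*c^2 - 31*c - 12) - 32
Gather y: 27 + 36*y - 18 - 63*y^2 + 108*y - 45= -63*y^2 + 144*y - 36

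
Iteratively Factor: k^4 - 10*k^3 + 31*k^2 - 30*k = (k)*(k^3 - 10*k^2 + 31*k - 30) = k*(k - 2)*(k^2 - 8*k + 15) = k*(k - 5)*(k - 2)*(k - 3)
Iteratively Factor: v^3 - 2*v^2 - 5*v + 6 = (v - 1)*(v^2 - v - 6) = (v - 3)*(v - 1)*(v + 2)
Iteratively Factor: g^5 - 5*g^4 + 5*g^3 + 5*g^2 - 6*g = (g)*(g^4 - 5*g^3 + 5*g^2 + 5*g - 6) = g*(g + 1)*(g^3 - 6*g^2 + 11*g - 6) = g*(g - 3)*(g + 1)*(g^2 - 3*g + 2) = g*(g - 3)*(g - 2)*(g + 1)*(g - 1)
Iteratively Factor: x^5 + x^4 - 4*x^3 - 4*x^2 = (x)*(x^4 + x^3 - 4*x^2 - 4*x) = x*(x - 2)*(x^3 + 3*x^2 + 2*x) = x^2*(x - 2)*(x^2 + 3*x + 2) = x^2*(x - 2)*(x + 2)*(x + 1)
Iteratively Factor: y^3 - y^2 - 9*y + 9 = (y - 3)*(y^2 + 2*y - 3) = (y - 3)*(y + 3)*(y - 1)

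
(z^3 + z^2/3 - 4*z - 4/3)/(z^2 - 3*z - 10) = (3*z^2 - 5*z - 2)/(3*(z - 5))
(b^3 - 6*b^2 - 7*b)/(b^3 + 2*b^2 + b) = (b - 7)/(b + 1)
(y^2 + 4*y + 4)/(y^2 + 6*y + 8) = (y + 2)/(y + 4)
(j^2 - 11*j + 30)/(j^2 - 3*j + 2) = (j^2 - 11*j + 30)/(j^2 - 3*j + 2)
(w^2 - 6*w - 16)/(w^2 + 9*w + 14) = (w - 8)/(w + 7)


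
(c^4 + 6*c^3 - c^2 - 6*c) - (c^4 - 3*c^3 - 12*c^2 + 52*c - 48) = 9*c^3 + 11*c^2 - 58*c + 48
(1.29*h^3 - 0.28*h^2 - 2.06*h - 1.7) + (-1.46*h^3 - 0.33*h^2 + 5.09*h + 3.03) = -0.17*h^3 - 0.61*h^2 + 3.03*h + 1.33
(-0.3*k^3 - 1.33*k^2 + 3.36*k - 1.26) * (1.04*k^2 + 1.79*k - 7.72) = -0.312*k^5 - 1.9202*k^4 + 3.4297*k^3 + 14.9716*k^2 - 28.1946*k + 9.7272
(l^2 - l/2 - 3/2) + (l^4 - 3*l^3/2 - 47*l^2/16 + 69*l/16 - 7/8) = l^4 - 3*l^3/2 - 31*l^2/16 + 61*l/16 - 19/8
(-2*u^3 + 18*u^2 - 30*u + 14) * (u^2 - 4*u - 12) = -2*u^5 + 26*u^4 - 78*u^3 - 82*u^2 + 304*u - 168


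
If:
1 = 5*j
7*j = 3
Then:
No Solution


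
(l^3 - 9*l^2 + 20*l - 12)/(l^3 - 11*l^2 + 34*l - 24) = (l - 2)/(l - 4)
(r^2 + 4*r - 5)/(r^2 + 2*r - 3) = (r + 5)/(r + 3)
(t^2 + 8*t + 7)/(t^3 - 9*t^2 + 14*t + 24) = (t + 7)/(t^2 - 10*t + 24)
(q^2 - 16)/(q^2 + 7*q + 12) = (q - 4)/(q + 3)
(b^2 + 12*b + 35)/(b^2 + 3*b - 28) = (b + 5)/(b - 4)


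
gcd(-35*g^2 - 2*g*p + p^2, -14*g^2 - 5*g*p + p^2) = -7*g + p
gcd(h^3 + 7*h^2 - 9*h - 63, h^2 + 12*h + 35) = h + 7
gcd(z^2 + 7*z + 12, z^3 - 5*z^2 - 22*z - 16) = 1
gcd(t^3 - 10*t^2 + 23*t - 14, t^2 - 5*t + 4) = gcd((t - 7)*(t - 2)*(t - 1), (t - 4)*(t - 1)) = t - 1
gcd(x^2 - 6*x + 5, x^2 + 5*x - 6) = x - 1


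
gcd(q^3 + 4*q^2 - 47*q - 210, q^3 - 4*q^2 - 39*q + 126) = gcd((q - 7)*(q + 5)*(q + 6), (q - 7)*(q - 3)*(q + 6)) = q^2 - q - 42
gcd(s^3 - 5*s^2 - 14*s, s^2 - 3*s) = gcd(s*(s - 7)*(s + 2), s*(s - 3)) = s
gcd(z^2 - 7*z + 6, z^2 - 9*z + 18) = z - 6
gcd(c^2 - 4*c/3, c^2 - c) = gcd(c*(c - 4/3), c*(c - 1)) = c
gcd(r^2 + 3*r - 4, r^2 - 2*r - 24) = r + 4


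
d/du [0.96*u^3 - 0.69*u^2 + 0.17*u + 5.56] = 2.88*u^2 - 1.38*u + 0.17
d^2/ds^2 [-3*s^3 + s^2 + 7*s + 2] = 2 - 18*s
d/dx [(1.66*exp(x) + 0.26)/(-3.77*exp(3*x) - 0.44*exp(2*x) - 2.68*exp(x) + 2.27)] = (12.5164*exp(3*x) + 3.671*exp(2*x) + 0.2288*exp(x) + 4.465)*exp(x)/(14.2129*exp(6*x) + 3.3176*exp(5*x) + 20.4008*exp(4*x) - 14.7574*exp(3*x) + 5.1848*exp(2*x) - 12.1672*exp(x) + 5.1529)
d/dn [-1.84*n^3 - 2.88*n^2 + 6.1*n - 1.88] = -5.52*n^2 - 5.76*n + 6.1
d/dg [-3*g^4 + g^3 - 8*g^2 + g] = -12*g^3 + 3*g^2 - 16*g + 1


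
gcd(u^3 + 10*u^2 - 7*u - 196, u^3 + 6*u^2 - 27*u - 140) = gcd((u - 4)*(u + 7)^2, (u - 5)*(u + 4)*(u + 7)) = u + 7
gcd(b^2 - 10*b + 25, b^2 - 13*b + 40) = b - 5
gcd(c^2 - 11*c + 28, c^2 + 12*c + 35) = 1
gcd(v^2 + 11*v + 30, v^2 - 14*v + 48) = 1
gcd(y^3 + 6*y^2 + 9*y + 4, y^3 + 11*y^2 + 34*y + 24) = y^2 + 5*y + 4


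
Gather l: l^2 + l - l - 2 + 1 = l^2 - 1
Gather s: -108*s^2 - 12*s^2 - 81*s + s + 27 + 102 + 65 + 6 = -120*s^2 - 80*s + 200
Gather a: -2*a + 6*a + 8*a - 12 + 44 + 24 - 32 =12*a + 24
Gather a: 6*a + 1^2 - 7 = 6*a - 6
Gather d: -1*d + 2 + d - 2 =0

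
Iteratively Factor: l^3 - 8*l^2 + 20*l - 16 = (l - 2)*(l^2 - 6*l + 8) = (l - 2)^2*(l - 4)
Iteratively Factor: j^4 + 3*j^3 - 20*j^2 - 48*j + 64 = (j + 4)*(j^3 - j^2 - 16*j + 16) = (j + 4)^2*(j^2 - 5*j + 4) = (j - 1)*(j + 4)^2*(j - 4)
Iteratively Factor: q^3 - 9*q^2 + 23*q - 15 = (q - 3)*(q^2 - 6*q + 5) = (q - 3)*(q - 1)*(q - 5)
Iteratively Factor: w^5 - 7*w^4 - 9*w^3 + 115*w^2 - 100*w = (w - 5)*(w^4 - 2*w^3 - 19*w^2 + 20*w) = (w - 5)^2*(w^3 + 3*w^2 - 4*w) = (w - 5)^2*(w - 1)*(w^2 + 4*w) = (w - 5)^2*(w - 1)*(w + 4)*(w)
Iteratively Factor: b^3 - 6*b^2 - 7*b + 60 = (b + 3)*(b^2 - 9*b + 20) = (b - 5)*(b + 3)*(b - 4)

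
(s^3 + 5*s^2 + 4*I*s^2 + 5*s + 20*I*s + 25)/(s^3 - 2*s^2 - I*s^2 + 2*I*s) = (s^2 + 5*s*(1 + I) + 25*I)/(s*(s - 2))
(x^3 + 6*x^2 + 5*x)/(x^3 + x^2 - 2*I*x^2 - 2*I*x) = (x + 5)/(x - 2*I)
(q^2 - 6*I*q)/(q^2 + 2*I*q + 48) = q/(q + 8*I)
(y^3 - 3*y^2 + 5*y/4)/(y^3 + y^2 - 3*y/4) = (2*y - 5)/(2*y + 3)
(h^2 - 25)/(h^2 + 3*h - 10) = (h - 5)/(h - 2)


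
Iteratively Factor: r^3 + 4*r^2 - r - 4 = (r + 1)*(r^2 + 3*r - 4) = (r + 1)*(r + 4)*(r - 1)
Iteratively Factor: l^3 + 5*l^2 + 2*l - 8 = (l + 2)*(l^2 + 3*l - 4) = (l - 1)*(l + 2)*(l + 4)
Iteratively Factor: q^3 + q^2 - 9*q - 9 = (q + 1)*(q^2 - 9) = (q - 3)*(q + 1)*(q + 3)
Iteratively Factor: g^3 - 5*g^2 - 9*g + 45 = (g - 5)*(g^2 - 9) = (g - 5)*(g + 3)*(g - 3)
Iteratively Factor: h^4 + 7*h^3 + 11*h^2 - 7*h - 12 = (h - 1)*(h^3 + 8*h^2 + 19*h + 12) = (h - 1)*(h + 3)*(h^2 + 5*h + 4) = (h - 1)*(h + 3)*(h + 4)*(h + 1)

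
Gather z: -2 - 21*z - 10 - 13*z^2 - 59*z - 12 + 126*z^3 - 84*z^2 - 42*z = 126*z^3 - 97*z^2 - 122*z - 24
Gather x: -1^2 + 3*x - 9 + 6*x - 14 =9*x - 24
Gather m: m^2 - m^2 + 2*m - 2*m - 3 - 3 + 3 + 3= 0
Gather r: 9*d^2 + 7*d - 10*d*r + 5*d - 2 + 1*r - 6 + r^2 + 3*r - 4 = 9*d^2 + 12*d + r^2 + r*(4 - 10*d) - 12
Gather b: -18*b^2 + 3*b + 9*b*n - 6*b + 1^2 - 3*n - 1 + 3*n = -18*b^2 + b*(9*n - 3)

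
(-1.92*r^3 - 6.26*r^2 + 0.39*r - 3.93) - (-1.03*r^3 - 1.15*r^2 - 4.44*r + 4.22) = -0.89*r^3 - 5.11*r^2 + 4.83*r - 8.15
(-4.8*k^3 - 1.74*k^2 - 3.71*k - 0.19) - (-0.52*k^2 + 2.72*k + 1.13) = -4.8*k^3 - 1.22*k^2 - 6.43*k - 1.32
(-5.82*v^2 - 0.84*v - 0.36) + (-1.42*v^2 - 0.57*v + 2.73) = -7.24*v^2 - 1.41*v + 2.37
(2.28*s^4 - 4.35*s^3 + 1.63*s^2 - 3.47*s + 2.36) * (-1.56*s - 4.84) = -3.5568*s^5 - 4.2492*s^4 + 18.5112*s^3 - 2.476*s^2 + 13.1132*s - 11.4224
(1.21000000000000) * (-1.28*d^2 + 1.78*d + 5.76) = -1.5488*d^2 + 2.1538*d + 6.9696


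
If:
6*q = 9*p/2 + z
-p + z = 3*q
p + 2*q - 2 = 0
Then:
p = 3/7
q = 11/14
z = 39/14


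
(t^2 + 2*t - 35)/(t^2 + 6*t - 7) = (t - 5)/(t - 1)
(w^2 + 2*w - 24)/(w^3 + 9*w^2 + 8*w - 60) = (w - 4)/(w^2 + 3*w - 10)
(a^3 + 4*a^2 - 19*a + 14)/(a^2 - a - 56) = (a^2 - 3*a + 2)/(a - 8)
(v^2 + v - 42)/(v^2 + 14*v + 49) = (v - 6)/(v + 7)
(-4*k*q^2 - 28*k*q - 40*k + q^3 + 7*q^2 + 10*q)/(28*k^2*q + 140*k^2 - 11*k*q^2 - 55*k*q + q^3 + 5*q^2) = (q + 2)/(-7*k + q)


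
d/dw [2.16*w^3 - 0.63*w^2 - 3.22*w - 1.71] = 6.48*w^2 - 1.26*w - 3.22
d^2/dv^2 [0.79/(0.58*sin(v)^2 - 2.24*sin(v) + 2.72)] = (-1.063024*sin(v)^4 + 3.079104*sin(v)^3 + 2.615848*sin(v)^2 - 10.97152*sin(v) + 5.4352)/(0.58*sin(v)^2 - 2.24*sin(v) + 2.72)^3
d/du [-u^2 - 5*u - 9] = -2*u - 5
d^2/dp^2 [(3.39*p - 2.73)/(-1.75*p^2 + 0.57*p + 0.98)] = ((3.39*p - 2.73)*(3.5*p - 0.57)*(7.0*p - 1.14) + (35.595*p - 13.4196)*(-1.75*p^2 + 0.57*p + 0.98))/(-1.75*p^2 + 0.57*p + 0.98)^3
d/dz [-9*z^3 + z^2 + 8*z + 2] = -27*z^2 + 2*z + 8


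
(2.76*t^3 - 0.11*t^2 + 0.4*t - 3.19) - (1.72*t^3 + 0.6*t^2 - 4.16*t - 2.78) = 1.04*t^3 - 0.71*t^2 + 4.56*t - 0.41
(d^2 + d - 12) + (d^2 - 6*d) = 2*d^2 - 5*d - 12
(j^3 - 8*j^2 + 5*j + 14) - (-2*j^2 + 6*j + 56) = j^3 - 6*j^2 - j - 42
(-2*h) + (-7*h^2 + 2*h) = -7*h^2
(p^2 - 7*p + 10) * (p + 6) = p^3 - p^2 - 32*p + 60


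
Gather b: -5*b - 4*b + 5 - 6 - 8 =-9*b - 9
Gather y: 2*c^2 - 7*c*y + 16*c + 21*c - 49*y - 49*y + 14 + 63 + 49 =2*c^2 + 37*c + y*(-7*c - 98) + 126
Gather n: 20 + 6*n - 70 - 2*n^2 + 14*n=-2*n^2 + 20*n - 50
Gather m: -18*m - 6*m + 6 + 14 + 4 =24 - 24*m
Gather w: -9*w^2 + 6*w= -9*w^2 + 6*w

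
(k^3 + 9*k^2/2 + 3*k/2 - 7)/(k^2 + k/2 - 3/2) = (2*k^2 + 11*k + 14)/(2*k + 3)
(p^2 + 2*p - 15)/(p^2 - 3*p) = (p + 5)/p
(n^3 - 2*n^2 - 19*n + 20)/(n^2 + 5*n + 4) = (n^2 - 6*n + 5)/(n + 1)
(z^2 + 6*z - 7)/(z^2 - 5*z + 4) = (z + 7)/(z - 4)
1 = 1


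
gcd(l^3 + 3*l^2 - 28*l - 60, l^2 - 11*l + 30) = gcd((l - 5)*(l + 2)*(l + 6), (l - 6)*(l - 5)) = l - 5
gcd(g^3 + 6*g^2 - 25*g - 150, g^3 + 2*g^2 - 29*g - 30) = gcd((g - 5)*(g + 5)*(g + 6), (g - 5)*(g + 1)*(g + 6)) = g^2 + g - 30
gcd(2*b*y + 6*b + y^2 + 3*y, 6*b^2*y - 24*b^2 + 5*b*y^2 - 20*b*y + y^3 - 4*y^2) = 2*b + y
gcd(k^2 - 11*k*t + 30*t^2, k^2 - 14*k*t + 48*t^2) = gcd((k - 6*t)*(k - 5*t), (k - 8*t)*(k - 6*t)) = -k + 6*t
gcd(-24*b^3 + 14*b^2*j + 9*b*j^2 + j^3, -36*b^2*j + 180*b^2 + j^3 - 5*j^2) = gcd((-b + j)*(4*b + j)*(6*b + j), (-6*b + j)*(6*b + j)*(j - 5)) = 6*b + j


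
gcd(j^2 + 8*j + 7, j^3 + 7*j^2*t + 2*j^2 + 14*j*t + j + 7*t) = j + 1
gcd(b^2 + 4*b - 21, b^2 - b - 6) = b - 3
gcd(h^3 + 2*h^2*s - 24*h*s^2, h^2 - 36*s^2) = h + 6*s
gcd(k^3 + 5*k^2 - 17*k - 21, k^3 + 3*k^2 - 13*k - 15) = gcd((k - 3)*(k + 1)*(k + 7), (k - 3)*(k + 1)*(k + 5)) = k^2 - 2*k - 3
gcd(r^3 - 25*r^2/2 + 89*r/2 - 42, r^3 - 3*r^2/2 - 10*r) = r - 4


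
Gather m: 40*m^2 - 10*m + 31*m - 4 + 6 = 40*m^2 + 21*m + 2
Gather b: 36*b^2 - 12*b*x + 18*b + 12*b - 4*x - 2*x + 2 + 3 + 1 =36*b^2 + b*(30 - 12*x) - 6*x + 6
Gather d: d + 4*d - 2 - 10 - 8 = 5*d - 20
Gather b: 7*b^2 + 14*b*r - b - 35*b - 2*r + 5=7*b^2 + b*(14*r - 36) - 2*r + 5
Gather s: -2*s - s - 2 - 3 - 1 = -3*s - 6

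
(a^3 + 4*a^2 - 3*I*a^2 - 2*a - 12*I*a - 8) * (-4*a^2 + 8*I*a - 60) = -4*a^5 - 16*a^4 + 20*I*a^4 - 28*a^3 + 80*I*a^3 - 112*a^2 + 164*I*a^2 + 120*a + 656*I*a + 480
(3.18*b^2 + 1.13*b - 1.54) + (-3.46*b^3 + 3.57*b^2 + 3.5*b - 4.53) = -3.46*b^3 + 6.75*b^2 + 4.63*b - 6.07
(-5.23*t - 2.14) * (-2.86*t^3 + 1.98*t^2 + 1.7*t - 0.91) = 14.9578*t^4 - 4.235*t^3 - 13.1282*t^2 + 1.1213*t + 1.9474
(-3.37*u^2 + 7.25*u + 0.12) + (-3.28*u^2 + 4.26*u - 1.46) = -6.65*u^2 + 11.51*u - 1.34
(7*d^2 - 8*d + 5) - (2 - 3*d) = 7*d^2 - 5*d + 3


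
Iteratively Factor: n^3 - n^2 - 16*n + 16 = (n - 4)*(n^2 + 3*n - 4) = (n - 4)*(n + 4)*(n - 1)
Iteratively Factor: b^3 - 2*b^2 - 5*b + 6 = (b - 1)*(b^2 - b - 6) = (b - 3)*(b - 1)*(b + 2)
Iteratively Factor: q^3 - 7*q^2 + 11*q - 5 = (q - 5)*(q^2 - 2*q + 1) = (q - 5)*(q - 1)*(q - 1)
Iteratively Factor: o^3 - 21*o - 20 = (o - 5)*(o^2 + 5*o + 4) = (o - 5)*(o + 1)*(o + 4)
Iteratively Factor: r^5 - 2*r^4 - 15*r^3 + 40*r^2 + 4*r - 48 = (r - 2)*(r^4 - 15*r^2 + 10*r + 24) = (r - 3)*(r - 2)*(r^3 + 3*r^2 - 6*r - 8) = (r - 3)*(r - 2)*(r + 1)*(r^2 + 2*r - 8) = (r - 3)*(r - 2)*(r + 1)*(r + 4)*(r - 2)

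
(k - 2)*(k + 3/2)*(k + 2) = k^3 + 3*k^2/2 - 4*k - 6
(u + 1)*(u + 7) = u^2 + 8*u + 7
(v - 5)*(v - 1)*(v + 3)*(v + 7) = v^4 + 4*v^3 - 34*v^2 - 76*v + 105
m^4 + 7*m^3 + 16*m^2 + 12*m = m*(m + 2)^2*(m + 3)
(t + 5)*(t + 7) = t^2 + 12*t + 35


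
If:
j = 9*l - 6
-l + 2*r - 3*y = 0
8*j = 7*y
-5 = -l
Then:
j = 39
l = 5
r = 971/14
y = 312/7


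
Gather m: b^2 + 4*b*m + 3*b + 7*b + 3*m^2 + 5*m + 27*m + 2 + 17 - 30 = b^2 + 10*b + 3*m^2 + m*(4*b + 32) - 11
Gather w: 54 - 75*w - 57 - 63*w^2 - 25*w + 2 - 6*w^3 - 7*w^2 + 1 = -6*w^3 - 70*w^2 - 100*w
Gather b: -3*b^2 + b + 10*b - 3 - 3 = -3*b^2 + 11*b - 6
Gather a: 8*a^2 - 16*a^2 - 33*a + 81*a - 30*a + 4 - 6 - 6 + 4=-8*a^2 + 18*a - 4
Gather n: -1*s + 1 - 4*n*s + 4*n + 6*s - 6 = n*(4 - 4*s) + 5*s - 5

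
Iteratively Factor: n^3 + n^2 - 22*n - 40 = (n + 4)*(n^2 - 3*n - 10) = (n - 5)*(n + 4)*(n + 2)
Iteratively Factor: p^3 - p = (p)*(p^2 - 1) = p*(p - 1)*(p + 1)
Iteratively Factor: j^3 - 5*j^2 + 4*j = (j - 1)*(j^2 - 4*j) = (j - 4)*(j - 1)*(j)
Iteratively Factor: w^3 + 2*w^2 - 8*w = (w)*(w^2 + 2*w - 8) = w*(w + 4)*(w - 2)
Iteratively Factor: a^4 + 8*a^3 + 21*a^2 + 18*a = (a + 3)*(a^3 + 5*a^2 + 6*a) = (a + 2)*(a + 3)*(a^2 + 3*a) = a*(a + 2)*(a + 3)*(a + 3)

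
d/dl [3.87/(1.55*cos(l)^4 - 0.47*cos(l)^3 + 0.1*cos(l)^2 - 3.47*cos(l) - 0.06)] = (23.994*cos(l)^3 - 5.4567*cos(l)^2 + 0.774*cos(l) - 13.4289)*sin(l)/(-1.55*cos(l)^4 + 0.47*cos(l)^3 - 0.1*cos(l)^2 + 3.47*cos(l) + 0.06)^2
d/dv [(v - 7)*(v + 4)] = 2*v - 3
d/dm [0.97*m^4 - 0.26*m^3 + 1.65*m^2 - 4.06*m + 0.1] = 3.88*m^3 - 0.78*m^2 + 3.3*m - 4.06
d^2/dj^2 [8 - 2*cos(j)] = 2*cos(j)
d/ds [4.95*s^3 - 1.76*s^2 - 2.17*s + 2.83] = 14.85*s^2 - 3.52*s - 2.17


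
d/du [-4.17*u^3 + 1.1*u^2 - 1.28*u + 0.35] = -12.51*u^2 + 2.2*u - 1.28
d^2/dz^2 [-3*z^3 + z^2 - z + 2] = 2 - 18*z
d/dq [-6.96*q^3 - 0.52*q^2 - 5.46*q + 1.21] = -20.88*q^2 - 1.04*q - 5.46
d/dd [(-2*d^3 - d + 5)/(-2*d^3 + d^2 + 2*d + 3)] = (-2*d^4 - 12*d^3 + 13*d^2 - 10*d - 13)/(4*d^6 - 4*d^5 - 7*d^4 - 8*d^3 + 10*d^2 + 12*d + 9)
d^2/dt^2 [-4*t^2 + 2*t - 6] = -8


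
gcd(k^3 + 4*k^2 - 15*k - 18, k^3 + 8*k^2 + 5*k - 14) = 1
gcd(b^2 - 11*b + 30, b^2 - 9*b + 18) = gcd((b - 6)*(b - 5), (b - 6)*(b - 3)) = b - 6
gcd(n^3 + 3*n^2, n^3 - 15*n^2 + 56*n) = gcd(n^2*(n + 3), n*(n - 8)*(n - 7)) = n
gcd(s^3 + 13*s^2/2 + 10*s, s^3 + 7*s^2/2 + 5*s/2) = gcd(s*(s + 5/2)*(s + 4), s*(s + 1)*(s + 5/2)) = s^2 + 5*s/2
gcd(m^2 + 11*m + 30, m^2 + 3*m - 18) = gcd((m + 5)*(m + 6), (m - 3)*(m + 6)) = m + 6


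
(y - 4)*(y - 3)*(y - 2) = y^3 - 9*y^2 + 26*y - 24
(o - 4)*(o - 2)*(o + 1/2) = o^3 - 11*o^2/2 + 5*o + 4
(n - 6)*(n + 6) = n^2 - 36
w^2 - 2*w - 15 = (w - 5)*(w + 3)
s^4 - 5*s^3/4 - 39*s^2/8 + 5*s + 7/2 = (s - 2)*(s - 7/4)*(s + 1/2)*(s + 2)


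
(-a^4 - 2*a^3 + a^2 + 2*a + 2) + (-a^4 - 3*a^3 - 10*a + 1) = -2*a^4 - 5*a^3 + a^2 - 8*a + 3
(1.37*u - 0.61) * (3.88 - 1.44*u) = -1.9728*u^2 + 6.194*u - 2.3668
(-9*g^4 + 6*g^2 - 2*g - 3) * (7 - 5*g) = 45*g^5 - 63*g^4 - 30*g^3 + 52*g^2 + g - 21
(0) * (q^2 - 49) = 0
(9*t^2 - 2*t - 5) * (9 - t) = -9*t^3 + 83*t^2 - 13*t - 45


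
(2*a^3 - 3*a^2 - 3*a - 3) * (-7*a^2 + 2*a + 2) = -14*a^5 + 25*a^4 + 19*a^3 + 9*a^2 - 12*a - 6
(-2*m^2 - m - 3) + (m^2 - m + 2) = -m^2 - 2*m - 1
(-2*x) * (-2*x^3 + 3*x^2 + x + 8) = 4*x^4 - 6*x^3 - 2*x^2 - 16*x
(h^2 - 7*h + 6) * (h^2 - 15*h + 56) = h^4 - 22*h^3 + 167*h^2 - 482*h + 336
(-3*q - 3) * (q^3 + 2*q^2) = -3*q^4 - 9*q^3 - 6*q^2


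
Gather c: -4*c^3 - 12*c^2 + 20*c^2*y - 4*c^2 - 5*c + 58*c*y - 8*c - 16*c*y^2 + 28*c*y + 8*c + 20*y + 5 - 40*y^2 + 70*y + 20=-4*c^3 + c^2*(20*y - 16) + c*(-16*y^2 + 86*y - 5) - 40*y^2 + 90*y + 25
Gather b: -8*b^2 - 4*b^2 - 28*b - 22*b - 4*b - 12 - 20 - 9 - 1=-12*b^2 - 54*b - 42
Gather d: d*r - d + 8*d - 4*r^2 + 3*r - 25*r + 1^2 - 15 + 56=d*(r + 7) - 4*r^2 - 22*r + 42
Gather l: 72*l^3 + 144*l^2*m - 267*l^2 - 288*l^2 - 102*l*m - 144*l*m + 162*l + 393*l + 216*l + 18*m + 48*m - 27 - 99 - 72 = 72*l^3 + l^2*(144*m - 555) + l*(771 - 246*m) + 66*m - 198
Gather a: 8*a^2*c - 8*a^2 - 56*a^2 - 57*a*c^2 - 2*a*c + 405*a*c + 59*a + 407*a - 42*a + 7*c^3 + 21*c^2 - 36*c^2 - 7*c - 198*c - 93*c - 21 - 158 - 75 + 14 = a^2*(8*c - 64) + a*(-57*c^2 + 403*c + 424) + 7*c^3 - 15*c^2 - 298*c - 240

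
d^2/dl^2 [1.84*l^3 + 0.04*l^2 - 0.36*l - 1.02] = 11.04*l + 0.08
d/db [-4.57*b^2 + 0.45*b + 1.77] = 0.45 - 9.14*b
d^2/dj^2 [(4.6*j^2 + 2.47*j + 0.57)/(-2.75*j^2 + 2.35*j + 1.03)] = (-96.81375*j^3 - 104.04075*j^2 - 19.8759*j - 7.32771)/(20.796875*j^6 - 53.315625*j^5 + 22.1925*j^4 + 26.960375*j^3 - 8.3121*j^2 - 7.479345*j - 1.092727)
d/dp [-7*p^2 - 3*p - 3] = -14*p - 3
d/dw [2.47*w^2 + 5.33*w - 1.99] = 4.94*w + 5.33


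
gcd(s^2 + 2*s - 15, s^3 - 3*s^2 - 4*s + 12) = s - 3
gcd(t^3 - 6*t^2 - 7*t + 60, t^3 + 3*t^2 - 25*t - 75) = t^2 - 2*t - 15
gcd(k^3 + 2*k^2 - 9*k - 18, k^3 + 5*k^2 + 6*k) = k^2 + 5*k + 6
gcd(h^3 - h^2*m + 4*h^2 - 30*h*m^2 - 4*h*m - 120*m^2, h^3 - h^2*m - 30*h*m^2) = h^2 - h*m - 30*m^2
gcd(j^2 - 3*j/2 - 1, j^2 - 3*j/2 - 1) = j^2 - 3*j/2 - 1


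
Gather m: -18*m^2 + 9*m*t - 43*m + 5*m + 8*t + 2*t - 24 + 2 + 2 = -18*m^2 + m*(9*t - 38) + 10*t - 20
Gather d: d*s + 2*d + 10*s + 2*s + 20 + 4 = d*(s + 2) + 12*s + 24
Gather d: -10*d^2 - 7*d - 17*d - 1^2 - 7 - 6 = -10*d^2 - 24*d - 14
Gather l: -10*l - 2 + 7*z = -10*l + 7*z - 2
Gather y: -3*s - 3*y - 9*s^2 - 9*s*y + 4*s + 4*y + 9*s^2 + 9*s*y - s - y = 0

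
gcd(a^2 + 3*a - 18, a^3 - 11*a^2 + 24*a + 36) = 1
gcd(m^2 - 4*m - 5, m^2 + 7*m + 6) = m + 1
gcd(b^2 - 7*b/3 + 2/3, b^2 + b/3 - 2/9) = b - 1/3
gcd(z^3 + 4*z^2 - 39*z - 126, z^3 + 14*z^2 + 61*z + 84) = z^2 + 10*z + 21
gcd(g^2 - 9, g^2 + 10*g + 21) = g + 3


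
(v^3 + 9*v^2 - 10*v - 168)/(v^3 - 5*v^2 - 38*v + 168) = (v + 7)/(v - 7)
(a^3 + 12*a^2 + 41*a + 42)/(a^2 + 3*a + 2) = (a^2 + 10*a + 21)/(a + 1)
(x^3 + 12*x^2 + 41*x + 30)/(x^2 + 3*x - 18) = (x^2 + 6*x + 5)/(x - 3)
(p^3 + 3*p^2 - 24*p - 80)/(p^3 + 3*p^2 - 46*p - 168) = (p^2 - p - 20)/(p^2 - p - 42)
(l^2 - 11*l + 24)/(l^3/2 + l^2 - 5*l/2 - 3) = 2*(l^2 - 11*l + 24)/(l^3 + 2*l^2 - 5*l - 6)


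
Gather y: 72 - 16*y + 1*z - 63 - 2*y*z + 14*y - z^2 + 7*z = y*(-2*z - 2) - z^2 + 8*z + 9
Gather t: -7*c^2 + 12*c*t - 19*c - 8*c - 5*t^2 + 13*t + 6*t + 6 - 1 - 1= -7*c^2 - 27*c - 5*t^2 + t*(12*c + 19) + 4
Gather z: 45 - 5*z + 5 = 50 - 5*z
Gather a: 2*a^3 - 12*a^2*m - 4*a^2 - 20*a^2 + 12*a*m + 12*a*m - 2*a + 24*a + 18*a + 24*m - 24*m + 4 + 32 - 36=2*a^3 + a^2*(-12*m - 24) + a*(24*m + 40)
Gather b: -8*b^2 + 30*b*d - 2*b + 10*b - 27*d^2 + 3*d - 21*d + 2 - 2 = -8*b^2 + b*(30*d + 8) - 27*d^2 - 18*d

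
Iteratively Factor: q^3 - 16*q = (q + 4)*(q^2 - 4*q) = (q - 4)*(q + 4)*(q)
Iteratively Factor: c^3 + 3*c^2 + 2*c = (c + 1)*(c^2 + 2*c) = (c + 1)*(c + 2)*(c)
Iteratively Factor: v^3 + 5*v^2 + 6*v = (v + 3)*(v^2 + 2*v) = (v + 2)*(v + 3)*(v)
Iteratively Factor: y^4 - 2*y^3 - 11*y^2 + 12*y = (y - 4)*(y^3 + 2*y^2 - 3*y) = (y - 4)*(y - 1)*(y^2 + 3*y) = (y - 4)*(y - 1)*(y + 3)*(y)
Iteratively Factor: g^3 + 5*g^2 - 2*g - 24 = (g + 4)*(g^2 + g - 6) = (g - 2)*(g + 4)*(g + 3)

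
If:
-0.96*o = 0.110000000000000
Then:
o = -0.11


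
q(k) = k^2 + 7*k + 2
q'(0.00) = 7.00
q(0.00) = 2.00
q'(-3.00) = 1.00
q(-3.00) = -10.00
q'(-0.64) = 5.72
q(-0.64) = -2.07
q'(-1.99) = 3.02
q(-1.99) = -7.97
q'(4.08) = 15.16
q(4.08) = 47.21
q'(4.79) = 16.58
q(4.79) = 58.47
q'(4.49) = 15.98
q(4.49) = 53.59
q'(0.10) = 7.20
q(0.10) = 2.71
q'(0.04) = 7.08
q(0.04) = 2.28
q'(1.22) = 9.44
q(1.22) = 12.03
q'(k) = 2*k + 7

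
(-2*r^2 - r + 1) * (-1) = 2*r^2 + r - 1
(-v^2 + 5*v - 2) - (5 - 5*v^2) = 4*v^2 + 5*v - 7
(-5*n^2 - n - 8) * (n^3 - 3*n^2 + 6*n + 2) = -5*n^5 + 14*n^4 - 35*n^3 + 8*n^2 - 50*n - 16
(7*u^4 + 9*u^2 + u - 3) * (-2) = -14*u^4 - 18*u^2 - 2*u + 6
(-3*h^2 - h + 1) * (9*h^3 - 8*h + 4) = -27*h^5 - 9*h^4 + 33*h^3 - 4*h^2 - 12*h + 4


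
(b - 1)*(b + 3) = b^2 + 2*b - 3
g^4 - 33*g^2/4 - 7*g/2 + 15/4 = (g - 3)*(g - 1/2)*(g + 1)*(g + 5/2)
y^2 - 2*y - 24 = (y - 6)*(y + 4)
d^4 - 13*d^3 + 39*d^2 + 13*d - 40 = (d - 8)*(d - 5)*(d - 1)*(d + 1)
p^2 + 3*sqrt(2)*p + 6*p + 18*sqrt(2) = (p + 6)*(p + 3*sqrt(2))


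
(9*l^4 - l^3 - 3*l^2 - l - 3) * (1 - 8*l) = -72*l^5 + 17*l^4 + 23*l^3 + 5*l^2 + 23*l - 3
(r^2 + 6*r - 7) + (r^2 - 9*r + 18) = 2*r^2 - 3*r + 11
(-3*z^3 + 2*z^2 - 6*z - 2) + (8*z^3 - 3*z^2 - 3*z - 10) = 5*z^3 - z^2 - 9*z - 12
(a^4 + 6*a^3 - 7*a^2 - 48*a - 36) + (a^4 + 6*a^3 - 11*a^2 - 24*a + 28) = 2*a^4 + 12*a^3 - 18*a^2 - 72*a - 8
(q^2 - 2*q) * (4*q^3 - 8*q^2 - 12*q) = 4*q^5 - 16*q^4 + 4*q^3 + 24*q^2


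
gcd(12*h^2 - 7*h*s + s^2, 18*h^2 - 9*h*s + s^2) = -3*h + s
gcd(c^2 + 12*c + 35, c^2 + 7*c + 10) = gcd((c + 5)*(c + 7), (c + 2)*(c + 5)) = c + 5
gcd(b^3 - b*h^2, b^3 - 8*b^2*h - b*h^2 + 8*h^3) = b^2 - h^2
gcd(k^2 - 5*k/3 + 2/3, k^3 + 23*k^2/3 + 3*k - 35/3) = k - 1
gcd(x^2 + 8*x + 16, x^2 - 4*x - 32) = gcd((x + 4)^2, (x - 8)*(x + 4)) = x + 4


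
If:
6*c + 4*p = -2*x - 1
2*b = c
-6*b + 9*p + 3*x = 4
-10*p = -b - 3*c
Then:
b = -55/219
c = -110/219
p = -77/438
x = 595/438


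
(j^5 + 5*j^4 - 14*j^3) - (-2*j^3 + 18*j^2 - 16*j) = j^5 + 5*j^4 - 12*j^3 - 18*j^2 + 16*j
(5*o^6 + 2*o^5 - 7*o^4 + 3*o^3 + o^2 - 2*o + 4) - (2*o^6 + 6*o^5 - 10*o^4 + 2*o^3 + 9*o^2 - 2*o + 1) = 3*o^6 - 4*o^5 + 3*o^4 + o^3 - 8*o^2 + 3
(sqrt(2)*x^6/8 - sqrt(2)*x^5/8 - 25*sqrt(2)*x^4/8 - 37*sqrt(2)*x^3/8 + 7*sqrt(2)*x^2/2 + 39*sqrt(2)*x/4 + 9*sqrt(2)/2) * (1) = sqrt(2)*x^6/8 - sqrt(2)*x^5/8 - 25*sqrt(2)*x^4/8 - 37*sqrt(2)*x^3/8 + 7*sqrt(2)*x^2/2 + 39*sqrt(2)*x/4 + 9*sqrt(2)/2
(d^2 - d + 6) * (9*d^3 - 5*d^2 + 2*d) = 9*d^5 - 14*d^4 + 61*d^3 - 32*d^2 + 12*d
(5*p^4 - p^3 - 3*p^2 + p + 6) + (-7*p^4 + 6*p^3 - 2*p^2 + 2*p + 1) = -2*p^4 + 5*p^3 - 5*p^2 + 3*p + 7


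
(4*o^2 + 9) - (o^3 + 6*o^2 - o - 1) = -o^3 - 2*o^2 + o + 10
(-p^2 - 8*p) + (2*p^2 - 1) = p^2 - 8*p - 1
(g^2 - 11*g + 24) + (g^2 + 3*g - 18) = 2*g^2 - 8*g + 6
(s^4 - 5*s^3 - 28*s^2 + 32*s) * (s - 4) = s^5 - 9*s^4 - 8*s^3 + 144*s^2 - 128*s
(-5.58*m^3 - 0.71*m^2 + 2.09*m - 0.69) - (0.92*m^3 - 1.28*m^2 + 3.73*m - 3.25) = -6.5*m^3 + 0.57*m^2 - 1.64*m + 2.56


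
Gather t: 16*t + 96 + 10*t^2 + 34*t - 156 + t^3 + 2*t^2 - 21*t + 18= t^3 + 12*t^2 + 29*t - 42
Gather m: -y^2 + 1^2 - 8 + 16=9 - y^2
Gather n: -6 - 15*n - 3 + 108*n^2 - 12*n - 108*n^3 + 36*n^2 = -108*n^3 + 144*n^2 - 27*n - 9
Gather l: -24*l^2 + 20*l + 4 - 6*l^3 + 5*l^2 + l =-6*l^3 - 19*l^2 + 21*l + 4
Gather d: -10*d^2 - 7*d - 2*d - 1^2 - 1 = -10*d^2 - 9*d - 2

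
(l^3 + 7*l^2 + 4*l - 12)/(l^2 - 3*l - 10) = (l^2 + 5*l - 6)/(l - 5)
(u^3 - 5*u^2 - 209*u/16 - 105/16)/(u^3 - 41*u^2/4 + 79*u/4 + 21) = (u + 5/4)/(u - 4)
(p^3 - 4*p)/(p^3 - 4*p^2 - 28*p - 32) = p*(p - 2)/(p^2 - 6*p - 16)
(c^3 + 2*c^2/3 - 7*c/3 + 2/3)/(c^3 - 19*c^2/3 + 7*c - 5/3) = (c + 2)/(c - 5)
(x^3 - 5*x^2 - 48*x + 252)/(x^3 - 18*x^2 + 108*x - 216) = (x + 7)/(x - 6)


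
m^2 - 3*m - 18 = (m - 6)*(m + 3)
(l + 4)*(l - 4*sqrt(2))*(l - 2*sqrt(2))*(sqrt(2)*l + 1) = sqrt(2)*l^4 - 11*l^3 + 4*sqrt(2)*l^3 - 44*l^2 + 10*sqrt(2)*l^2 + 16*l + 40*sqrt(2)*l + 64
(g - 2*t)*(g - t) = g^2 - 3*g*t + 2*t^2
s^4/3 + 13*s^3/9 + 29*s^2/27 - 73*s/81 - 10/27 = (s/3 + 1)*(s - 2/3)*(s + 1/3)*(s + 5/3)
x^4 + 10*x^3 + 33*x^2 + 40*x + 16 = (x + 1)^2*(x + 4)^2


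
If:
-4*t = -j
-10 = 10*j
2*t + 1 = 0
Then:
No Solution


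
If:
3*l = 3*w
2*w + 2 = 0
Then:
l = -1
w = -1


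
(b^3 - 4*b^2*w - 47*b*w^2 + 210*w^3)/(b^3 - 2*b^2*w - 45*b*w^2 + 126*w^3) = (-b + 5*w)/(-b + 3*w)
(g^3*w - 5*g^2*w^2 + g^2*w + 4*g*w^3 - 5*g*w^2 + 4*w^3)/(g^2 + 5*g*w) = w*(g^3 - 5*g^2*w + g^2 + 4*g*w^2 - 5*g*w + 4*w^2)/(g*(g + 5*w))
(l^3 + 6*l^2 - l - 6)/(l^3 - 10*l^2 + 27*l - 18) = (l^2 + 7*l + 6)/(l^2 - 9*l + 18)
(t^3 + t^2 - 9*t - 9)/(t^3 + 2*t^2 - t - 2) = (t^2 - 9)/(t^2 + t - 2)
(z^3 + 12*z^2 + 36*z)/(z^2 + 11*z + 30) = z*(z + 6)/(z + 5)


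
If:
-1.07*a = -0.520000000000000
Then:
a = 0.49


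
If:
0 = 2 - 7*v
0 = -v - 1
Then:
No Solution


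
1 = 1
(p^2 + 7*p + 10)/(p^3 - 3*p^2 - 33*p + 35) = (p + 2)/(p^2 - 8*p + 7)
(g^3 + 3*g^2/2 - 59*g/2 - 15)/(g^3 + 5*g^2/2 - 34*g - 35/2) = (g + 6)/(g + 7)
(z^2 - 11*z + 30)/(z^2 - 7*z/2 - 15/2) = 2*(z - 6)/(2*z + 3)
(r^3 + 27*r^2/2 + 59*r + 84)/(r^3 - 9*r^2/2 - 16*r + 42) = (r^2 + 10*r + 24)/(r^2 - 8*r + 12)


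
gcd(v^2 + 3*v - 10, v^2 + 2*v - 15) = v + 5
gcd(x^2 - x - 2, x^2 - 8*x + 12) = x - 2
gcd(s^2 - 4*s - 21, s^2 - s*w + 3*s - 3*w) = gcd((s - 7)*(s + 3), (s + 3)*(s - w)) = s + 3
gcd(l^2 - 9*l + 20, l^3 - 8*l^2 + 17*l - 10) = l - 5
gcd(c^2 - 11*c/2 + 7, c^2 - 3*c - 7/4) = c - 7/2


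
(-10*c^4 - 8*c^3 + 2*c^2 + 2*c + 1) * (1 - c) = 10*c^5 - 2*c^4 - 10*c^3 + c + 1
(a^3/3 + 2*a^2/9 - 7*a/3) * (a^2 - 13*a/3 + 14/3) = a^5/3 - 11*a^4/9 - 47*a^3/27 + 301*a^2/27 - 98*a/9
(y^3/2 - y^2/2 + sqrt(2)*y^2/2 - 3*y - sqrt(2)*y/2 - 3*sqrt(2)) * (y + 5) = y^4/2 + sqrt(2)*y^3/2 + 2*y^3 - 11*y^2/2 + 2*sqrt(2)*y^2 - 15*y - 11*sqrt(2)*y/2 - 15*sqrt(2)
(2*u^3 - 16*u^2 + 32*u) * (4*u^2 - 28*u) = 8*u^5 - 120*u^4 + 576*u^3 - 896*u^2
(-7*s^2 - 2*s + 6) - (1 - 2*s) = 5 - 7*s^2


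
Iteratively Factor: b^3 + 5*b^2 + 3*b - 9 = (b - 1)*(b^2 + 6*b + 9) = (b - 1)*(b + 3)*(b + 3)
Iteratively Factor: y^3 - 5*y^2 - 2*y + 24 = (y - 3)*(y^2 - 2*y - 8) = (y - 3)*(y + 2)*(y - 4)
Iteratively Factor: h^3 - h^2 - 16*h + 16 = (h + 4)*(h^2 - 5*h + 4) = (h - 1)*(h + 4)*(h - 4)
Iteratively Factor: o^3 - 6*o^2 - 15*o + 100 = (o + 4)*(o^2 - 10*o + 25) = (o - 5)*(o + 4)*(o - 5)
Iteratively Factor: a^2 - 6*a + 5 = (a - 1)*(a - 5)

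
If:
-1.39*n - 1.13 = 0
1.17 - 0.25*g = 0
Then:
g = 4.68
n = -0.81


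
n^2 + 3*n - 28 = (n - 4)*(n + 7)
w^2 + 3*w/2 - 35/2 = (w - 7/2)*(w + 5)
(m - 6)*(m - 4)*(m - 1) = m^3 - 11*m^2 + 34*m - 24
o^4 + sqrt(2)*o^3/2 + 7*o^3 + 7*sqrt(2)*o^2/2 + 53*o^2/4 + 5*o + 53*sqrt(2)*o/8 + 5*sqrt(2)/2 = (o + 1/2)*(o + 5/2)*(o + 4)*(o + sqrt(2)/2)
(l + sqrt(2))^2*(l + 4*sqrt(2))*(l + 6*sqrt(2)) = l^4 + 12*sqrt(2)*l^3 + 90*l^2 + 116*sqrt(2)*l + 96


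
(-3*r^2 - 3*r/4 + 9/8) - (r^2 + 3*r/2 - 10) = -4*r^2 - 9*r/4 + 89/8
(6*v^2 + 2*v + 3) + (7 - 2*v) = 6*v^2 + 10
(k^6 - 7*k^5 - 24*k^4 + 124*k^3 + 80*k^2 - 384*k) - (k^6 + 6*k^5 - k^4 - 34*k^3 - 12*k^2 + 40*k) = -13*k^5 - 23*k^4 + 158*k^3 + 92*k^2 - 424*k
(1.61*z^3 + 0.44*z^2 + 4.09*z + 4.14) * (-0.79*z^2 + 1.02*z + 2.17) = -1.2719*z^5 + 1.2946*z^4 + 0.7114*z^3 + 1.856*z^2 + 13.0981*z + 8.9838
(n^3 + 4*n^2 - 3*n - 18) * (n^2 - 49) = n^5 + 4*n^4 - 52*n^3 - 214*n^2 + 147*n + 882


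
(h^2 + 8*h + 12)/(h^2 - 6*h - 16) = (h + 6)/(h - 8)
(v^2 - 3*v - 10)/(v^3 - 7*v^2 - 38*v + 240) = (v + 2)/(v^2 - 2*v - 48)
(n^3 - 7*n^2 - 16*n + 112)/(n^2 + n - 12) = (n^2 - 11*n + 28)/(n - 3)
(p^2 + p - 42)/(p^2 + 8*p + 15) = (p^2 + p - 42)/(p^2 + 8*p + 15)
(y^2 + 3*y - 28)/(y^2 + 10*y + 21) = (y - 4)/(y + 3)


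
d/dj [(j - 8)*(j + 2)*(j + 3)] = 3*j^2 - 6*j - 34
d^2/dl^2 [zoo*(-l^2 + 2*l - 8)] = zoo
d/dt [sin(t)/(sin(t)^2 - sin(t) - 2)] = (cos(t)^2 - 3)*cos(t)/(sin(t) + cos(t)^2 + 1)^2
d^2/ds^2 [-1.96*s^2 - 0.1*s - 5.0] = -3.92000000000000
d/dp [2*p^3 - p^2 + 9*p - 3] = 6*p^2 - 2*p + 9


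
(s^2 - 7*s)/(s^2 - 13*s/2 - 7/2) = 2*s/(2*s + 1)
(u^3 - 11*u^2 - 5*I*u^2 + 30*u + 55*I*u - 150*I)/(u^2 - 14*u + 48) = (u^2 - 5*u*(1 + I) + 25*I)/(u - 8)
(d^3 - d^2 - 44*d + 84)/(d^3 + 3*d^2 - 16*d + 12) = (d^2 + d - 42)/(d^2 + 5*d - 6)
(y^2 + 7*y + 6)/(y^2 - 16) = (y^2 + 7*y + 6)/(y^2 - 16)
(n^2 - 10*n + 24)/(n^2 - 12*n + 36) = (n - 4)/(n - 6)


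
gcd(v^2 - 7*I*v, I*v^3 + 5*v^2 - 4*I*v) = v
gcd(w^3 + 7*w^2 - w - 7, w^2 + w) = w + 1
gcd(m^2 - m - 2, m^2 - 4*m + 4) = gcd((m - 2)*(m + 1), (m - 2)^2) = m - 2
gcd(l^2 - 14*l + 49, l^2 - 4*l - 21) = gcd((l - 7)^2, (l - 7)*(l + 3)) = l - 7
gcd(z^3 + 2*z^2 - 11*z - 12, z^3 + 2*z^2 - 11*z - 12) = z^3 + 2*z^2 - 11*z - 12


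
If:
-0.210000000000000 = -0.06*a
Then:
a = 3.50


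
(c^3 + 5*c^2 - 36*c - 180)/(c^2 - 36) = c + 5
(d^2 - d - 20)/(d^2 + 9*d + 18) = (d^2 - d - 20)/(d^2 + 9*d + 18)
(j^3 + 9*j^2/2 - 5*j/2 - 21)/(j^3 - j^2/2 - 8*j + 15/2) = (2*j^2 + 3*j - 14)/(2*j^2 - 7*j + 5)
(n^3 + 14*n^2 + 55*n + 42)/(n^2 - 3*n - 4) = (n^2 + 13*n + 42)/(n - 4)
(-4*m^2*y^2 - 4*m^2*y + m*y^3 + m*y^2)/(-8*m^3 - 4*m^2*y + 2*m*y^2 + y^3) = m*y*(4*m*y + 4*m - y^2 - y)/(8*m^3 + 4*m^2*y - 2*m*y^2 - y^3)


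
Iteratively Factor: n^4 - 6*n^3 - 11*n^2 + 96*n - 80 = (n - 1)*(n^3 - 5*n^2 - 16*n + 80) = (n - 4)*(n - 1)*(n^2 - n - 20) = (n - 5)*(n - 4)*(n - 1)*(n + 4)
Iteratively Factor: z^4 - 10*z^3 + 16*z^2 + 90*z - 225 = (z - 3)*(z^3 - 7*z^2 - 5*z + 75) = (z - 3)*(z + 3)*(z^2 - 10*z + 25) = (z - 5)*(z - 3)*(z + 3)*(z - 5)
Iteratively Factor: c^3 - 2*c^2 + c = (c - 1)*(c^2 - c) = (c - 1)^2*(c)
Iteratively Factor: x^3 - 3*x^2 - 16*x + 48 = (x - 4)*(x^2 + x - 12) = (x - 4)*(x - 3)*(x + 4)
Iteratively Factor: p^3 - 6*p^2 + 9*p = (p)*(p^2 - 6*p + 9) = p*(p - 3)*(p - 3)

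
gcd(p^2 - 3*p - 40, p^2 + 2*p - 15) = p + 5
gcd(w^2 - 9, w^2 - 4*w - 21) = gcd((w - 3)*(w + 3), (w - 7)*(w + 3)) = w + 3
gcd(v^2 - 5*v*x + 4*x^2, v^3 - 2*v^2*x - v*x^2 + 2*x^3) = -v + x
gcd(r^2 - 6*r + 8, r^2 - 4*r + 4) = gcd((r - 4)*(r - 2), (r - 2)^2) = r - 2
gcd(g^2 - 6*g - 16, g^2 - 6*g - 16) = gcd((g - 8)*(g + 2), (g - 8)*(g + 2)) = g^2 - 6*g - 16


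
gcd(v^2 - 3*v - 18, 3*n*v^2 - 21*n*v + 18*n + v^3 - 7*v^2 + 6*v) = v - 6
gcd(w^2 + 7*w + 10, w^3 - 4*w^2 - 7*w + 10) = w + 2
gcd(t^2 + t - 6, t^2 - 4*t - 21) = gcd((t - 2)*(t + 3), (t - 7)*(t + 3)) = t + 3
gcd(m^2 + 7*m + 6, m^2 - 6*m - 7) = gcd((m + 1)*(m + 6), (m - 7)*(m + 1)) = m + 1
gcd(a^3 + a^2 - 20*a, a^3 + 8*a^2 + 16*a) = a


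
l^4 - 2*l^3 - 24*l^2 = l^2*(l - 6)*(l + 4)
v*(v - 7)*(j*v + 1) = j*v^3 - 7*j*v^2 + v^2 - 7*v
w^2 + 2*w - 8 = (w - 2)*(w + 4)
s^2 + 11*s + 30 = (s + 5)*(s + 6)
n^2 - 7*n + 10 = (n - 5)*(n - 2)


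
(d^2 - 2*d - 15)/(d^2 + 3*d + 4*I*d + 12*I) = (d - 5)/(d + 4*I)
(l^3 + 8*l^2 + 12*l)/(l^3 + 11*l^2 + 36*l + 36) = l/(l + 3)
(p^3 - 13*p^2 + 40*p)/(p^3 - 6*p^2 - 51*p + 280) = p/(p + 7)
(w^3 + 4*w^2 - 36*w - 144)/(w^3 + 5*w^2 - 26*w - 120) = (w - 6)/(w - 5)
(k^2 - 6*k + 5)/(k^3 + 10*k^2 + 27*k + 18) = (k^2 - 6*k + 5)/(k^3 + 10*k^2 + 27*k + 18)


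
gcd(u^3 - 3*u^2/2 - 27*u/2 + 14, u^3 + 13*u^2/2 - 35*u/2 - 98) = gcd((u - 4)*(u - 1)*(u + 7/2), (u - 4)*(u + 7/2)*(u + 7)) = u^2 - u/2 - 14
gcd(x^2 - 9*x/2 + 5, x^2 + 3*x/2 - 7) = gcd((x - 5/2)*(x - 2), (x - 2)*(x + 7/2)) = x - 2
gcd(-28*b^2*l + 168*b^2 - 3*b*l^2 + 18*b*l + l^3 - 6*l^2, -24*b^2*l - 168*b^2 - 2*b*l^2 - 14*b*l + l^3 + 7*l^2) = 4*b + l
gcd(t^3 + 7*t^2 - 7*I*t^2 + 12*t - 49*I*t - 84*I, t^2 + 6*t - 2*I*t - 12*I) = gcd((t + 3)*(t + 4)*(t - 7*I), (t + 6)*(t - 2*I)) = 1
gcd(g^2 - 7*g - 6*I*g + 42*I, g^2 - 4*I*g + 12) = g - 6*I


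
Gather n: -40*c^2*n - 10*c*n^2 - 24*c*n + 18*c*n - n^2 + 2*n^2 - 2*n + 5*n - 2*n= n^2*(1 - 10*c) + n*(-40*c^2 - 6*c + 1)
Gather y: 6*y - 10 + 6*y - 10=12*y - 20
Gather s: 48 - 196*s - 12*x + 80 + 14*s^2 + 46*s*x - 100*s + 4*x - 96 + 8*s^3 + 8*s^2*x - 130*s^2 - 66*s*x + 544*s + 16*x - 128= 8*s^3 + s^2*(8*x - 116) + s*(248 - 20*x) + 8*x - 96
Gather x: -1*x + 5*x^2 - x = 5*x^2 - 2*x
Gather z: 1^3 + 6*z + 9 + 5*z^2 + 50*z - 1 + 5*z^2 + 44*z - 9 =10*z^2 + 100*z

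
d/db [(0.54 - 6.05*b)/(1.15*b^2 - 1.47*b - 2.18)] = (6.9575*b^2 - 1.242*b + 13.9828)/(1.3225*b^4 - 3.381*b^3 - 2.8531*b^2 + 6.4092*b + 4.7524)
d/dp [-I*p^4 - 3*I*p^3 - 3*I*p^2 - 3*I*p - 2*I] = I*(-4*p^3 - 9*p^2 - 6*p - 3)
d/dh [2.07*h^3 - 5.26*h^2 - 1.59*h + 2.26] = 6.21*h^2 - 10.52*h - 1.59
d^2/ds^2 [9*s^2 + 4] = 18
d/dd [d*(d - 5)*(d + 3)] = 3*d^2 - 4*d - 15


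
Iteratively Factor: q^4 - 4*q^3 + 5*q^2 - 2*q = (q)*(q^3 - 4*q^2 + 5*q - 2) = q*(q - 2)*(q^2 - 2*q + 1) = q*(q - 2)*(q - 1)*(q - 1)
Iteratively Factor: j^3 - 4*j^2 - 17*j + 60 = (j - 5)*(j^2 + j - 12) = (j - 5)*(j - 3)*(j + 4)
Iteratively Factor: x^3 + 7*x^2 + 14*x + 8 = (x + 2)*(x^2 + 5*x + 4) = (x + 2)*(x + 4)*(x + 1)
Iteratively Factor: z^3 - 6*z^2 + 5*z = (z)*(z^2 - 6*z + 5) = z*(z - 5)*(z - 1)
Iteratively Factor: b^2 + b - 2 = (b + 2)*(b - 1)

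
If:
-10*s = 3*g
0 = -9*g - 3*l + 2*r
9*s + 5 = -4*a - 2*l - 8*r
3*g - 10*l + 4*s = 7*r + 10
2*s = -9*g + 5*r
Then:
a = -1425/442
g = 250/221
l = -470/221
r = 420/221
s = -75/221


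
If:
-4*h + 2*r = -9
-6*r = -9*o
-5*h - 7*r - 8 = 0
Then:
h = 47/38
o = -77/57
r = -77/38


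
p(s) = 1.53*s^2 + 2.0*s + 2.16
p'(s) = 3.06*s + 2.0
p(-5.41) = 36.12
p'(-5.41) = -14.55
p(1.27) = 7.17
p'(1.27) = 5.89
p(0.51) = 3.58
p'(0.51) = 3.56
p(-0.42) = 1.59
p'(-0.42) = 0.71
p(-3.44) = 13.39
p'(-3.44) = -8.53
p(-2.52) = 6.84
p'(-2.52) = -5.71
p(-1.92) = 3.96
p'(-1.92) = -3.88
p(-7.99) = 83.86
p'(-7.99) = -22.45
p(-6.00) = 45.24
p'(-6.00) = -16.36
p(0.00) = 2.16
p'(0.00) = 2.00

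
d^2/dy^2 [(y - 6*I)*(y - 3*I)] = 2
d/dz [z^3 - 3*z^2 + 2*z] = 3*z^2 - 6*z + 2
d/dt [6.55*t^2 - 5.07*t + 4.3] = 13.1*t - 5.07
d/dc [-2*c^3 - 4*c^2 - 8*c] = -6*c^2 - 8*c - 8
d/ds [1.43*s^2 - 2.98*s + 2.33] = 2.86*s - 2.98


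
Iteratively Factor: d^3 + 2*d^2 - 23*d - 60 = (d + 3)*(d^2 - d - 20) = (d - 5)*(d + 3)*(d + 4)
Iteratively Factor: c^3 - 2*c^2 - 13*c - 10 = (c + 1)*(c^2 - 3*c - 10) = (c - 5)*(c + 1)*(c + 2)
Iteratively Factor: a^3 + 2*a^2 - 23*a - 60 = (a - 5)*(a^2 + 7*a + 12) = (a - 5)*(a + 3)*(a + 4)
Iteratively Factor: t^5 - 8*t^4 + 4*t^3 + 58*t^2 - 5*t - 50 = (t + 2)*(t^4 - 10*t^3 + 24*t^2 + 10*t - 25) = (t - 5)*(t + 2)*(t^3 - 5*t^2 - t + 5) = (t - 5)*(t + 1)*(t + 2)*(t^2 - 6*t + 5) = (t - 5)^2*(t + 1)*(t + 2)*(t - 1)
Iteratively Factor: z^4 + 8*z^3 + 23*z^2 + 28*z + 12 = (z + 2)*(z^3 + 6*z^2 + 11*z + 6) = (z + 2)*(z + 3)*(z^2 + 3*z + 2) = (z + 1)*(z + 2)*(z + 3)*(z + 2)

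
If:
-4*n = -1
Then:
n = 1/4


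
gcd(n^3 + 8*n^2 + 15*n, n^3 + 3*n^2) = n^2 + 3*n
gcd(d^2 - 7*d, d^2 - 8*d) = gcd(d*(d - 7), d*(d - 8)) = d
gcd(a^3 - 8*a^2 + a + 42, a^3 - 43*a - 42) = a - 7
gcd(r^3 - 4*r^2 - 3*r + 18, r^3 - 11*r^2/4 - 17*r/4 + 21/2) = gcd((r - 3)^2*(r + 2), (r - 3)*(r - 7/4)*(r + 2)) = r^2 - r - 6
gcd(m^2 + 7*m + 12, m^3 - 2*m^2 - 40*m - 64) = m + 4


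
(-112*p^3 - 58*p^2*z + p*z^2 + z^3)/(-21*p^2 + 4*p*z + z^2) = (-16*p^2 - 6*p*z + z^2)/(-3*p + z)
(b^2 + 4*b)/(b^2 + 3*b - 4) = b/(b - 1)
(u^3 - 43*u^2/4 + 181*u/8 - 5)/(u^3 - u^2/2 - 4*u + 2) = (8*u^3 - 86*u^2 + 181*u - 40)/(4*(2*u^3 - u^2 - 8*u + 4))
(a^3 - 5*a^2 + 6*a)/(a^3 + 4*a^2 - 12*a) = (a - 3)/(a + 6)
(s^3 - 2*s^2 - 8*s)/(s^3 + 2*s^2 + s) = (s^2 - 2*s - 8)/(s^2 + 2*s + 1)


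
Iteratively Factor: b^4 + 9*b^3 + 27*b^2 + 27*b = (b + 3)*(b^3 + 6*b^2 + 9*b) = b*(b + 3)*(b^2 + 6*b + 9) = b*(b + 3)^2*(b + 3)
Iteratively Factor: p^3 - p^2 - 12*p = (p)*(p^2 - p - 12) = p*(p - 4)*(p + 3)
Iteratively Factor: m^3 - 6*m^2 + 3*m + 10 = (m - 2)*(m^2 - 4*m - 5) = (m - 5)*(m - 2)*(m + 1)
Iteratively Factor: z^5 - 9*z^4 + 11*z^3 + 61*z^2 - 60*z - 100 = (z - 2)*(z^4 - 7*z^3 - 3*z^2 + 55*z + 50) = (z - 5)*(z - 2)*(z^3 - 2*z^2 - 13*z - 10) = (z - 5)^2*(z - 2)*(z^2 + 3*z + 2) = (z - 5)^2*(z - 2)*(z + 2)*(z + 1)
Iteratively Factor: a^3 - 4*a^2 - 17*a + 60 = (a - 3)*(a^2 - a - 20) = (a - 5)*(a - 3)*(a + 4)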